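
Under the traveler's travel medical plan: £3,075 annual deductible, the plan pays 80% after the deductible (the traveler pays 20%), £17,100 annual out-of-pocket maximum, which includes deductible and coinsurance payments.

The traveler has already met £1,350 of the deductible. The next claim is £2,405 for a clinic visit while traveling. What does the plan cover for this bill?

£544

£1,350 of the £3,075 deductible is already met, leaving £1,725.
That leaves £2,405 − £1,725 = £680 for coinsurance.
20% of £680 = £136 falls to the traveler.
Traveler responsibility before any cap: £1,725 + £136 = £1,861.
Year-to-date out-of-pocket becomes £1,350 + £1,861 = £3,211, still under the £17,100 maximum, so no cap applies.
Insurer pays the balance: £2,405 − £1,861 = £544.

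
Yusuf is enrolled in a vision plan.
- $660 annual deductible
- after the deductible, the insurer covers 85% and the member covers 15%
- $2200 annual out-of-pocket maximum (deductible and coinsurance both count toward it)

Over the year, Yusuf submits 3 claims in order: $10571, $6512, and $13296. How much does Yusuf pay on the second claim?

$53.35

#1 ($10571): deductible takes $660, $9911 remains; 15% of $9911 = $1486.65. Member owes $2146.65 (running OOP $2146.65).
#2 ($6512): 15% coinsurance on $6512 = $976.80. Adding that to $2146.65 gives $3123.45, past the $2200 cap; member pays only $2200 − $2146.65 = $53.35.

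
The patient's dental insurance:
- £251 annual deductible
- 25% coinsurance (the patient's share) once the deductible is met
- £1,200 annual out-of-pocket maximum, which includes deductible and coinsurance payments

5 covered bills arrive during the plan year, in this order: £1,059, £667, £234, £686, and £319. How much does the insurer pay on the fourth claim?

£514.50

#1 (£1,059): deductible takes £251, £808 remains; coinsurance £808 × 25% = £202. Patient owes £453 (running OOP £453). Plan pays £1,059 − £453 = £606.
#2 (£667): deductible met; 25% of £667 = £166.75. Cost to patient: £166.75. OOP to date £619.75. Plan pays £667 − £166.75 = £500.25.
#3 (£234): deductible met; 25% of £234 = £58.50. Cost to patient: £58.50. OOP to date £678.25. Plan pays £234 − £58.50 = £175.50.
#4 (£686): deductible met; 25% of £686 = £171.50. Patient owes £171.50 (running OOP £849.75). Insurer: £686 − £171.50 = £514.50.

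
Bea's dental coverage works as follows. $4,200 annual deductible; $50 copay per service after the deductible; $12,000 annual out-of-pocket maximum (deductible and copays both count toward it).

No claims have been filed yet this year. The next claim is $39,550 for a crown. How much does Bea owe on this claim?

The full $4,200 deductible is still open; $4,200 of this bill applies to it.
The remaining $35,350 (= $39,550 − $4,200) moves to the copay.
Copay on this service: $50.
That puts the patient's cost at $4,200 + $50 = $4,250 before any cap.
Year-to-date out-of-pocket becomes $0 + $4,250 = $4,250, still under the $12,000 maximum, so no cap applies.

$4,250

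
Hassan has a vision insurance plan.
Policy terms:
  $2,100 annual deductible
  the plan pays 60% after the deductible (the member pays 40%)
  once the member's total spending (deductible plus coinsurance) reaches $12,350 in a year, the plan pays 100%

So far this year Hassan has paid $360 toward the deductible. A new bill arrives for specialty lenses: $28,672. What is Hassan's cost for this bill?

$360 of the $2,100 deductible is already met, leaving $1,740.
That leaves $28,672 − $1,740 = $26,932 for coinsurance.
Coinsurance: $26,932 × 40% = $10,772.80.
That puts the member's cost at $1,740 + $10,772.80 = $12,512.80 before any cap.
That would bring total out-of-pocket to $12,872.80, past the $12,350 cap. The member is capped at $12,350 − $360 = $11,990 on this claim.

$11,990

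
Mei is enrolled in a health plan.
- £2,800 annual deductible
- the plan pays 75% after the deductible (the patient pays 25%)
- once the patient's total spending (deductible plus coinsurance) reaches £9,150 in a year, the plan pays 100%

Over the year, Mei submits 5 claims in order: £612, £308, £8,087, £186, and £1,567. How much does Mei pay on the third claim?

£3,431.75

Claim 1 (£612): all of it applies to the deductible. Patient pays £612; OOP now £612.
Claim 2 (£308): entire amount goes to the deductible. Patient owes £308 (running OOP £920).
Claim 3 (£8,087): £1,880 to deductible, leaving £6,207; patient's 25% is £1,551.75. Patient pays £3,431.75; OOP now £4,351.75.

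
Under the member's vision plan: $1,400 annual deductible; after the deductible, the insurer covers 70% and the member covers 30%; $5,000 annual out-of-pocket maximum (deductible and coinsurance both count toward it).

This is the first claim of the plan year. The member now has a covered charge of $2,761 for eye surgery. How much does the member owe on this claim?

$1,808.30

Nothing has been paid toward the $1,400 deductible, so the first $1,400 of this charge is applied there.
After the $1,400 deductible portion, $2,761 − $1,400 = $1,361 is subject to coinsurance.
Member's 30% share of $1,361 is $408.30.
So the member owes $1,400 + $408.30 = $1,808.30 before any cap.
Total out-of-pocket so far would be $0 + $1,808.30 = $1,808.30, below the $5,000 cap — no reduction.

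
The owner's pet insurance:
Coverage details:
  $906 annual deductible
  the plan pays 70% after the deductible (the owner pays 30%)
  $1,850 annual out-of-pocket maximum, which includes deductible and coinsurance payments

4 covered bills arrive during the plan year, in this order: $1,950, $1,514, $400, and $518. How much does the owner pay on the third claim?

$120

Bill 1, $1,950: $906 finishes the deductible; $1,044 goes to coinsurance; owner's 30% is $313.20. Owner owes $1,219.20 (running OOP $1,219.20).
Bill 2, $1,514: 30% coinsurance on $1,514 = $454.20. Cost to owner: $454.20. OOP to date $1,673.40.
Bill 3, $400: 30% coinsurance on $400 = $120. Owner pays $120; OOP now $1,793.40.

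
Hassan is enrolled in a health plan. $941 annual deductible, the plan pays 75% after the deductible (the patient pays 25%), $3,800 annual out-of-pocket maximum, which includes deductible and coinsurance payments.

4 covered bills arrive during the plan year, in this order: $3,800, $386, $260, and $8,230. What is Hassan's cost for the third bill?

Claim 1 — $3,800: $941 finishes the deductible; $2,859 goes to coinsurance; coinsurance $2,859 × 25% = $714.75. Cost to patient: $1,655.75. OOP to date $1,655.75.
Claim 2 — $386: deductible met; 25% of $386 = $96.50. Patient pays $96.50; OOP now $1,752.25.
Claim 3 — $260: 25% coinsurance on $260 = $65. Patient owes $65 (running OOP $1,817.25).

$65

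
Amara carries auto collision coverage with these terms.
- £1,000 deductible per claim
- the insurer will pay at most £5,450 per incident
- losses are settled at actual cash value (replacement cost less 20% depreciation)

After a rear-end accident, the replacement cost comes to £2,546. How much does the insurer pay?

Actual cash value after 20% depreciation: £2,546 × 80% = £2,036.80.
After the deductible, £2,036.80 − £1,000 = £1,036.80 remains.
£1,036.80 ≤ £5,450, so the limit doesn't bind; insurer pays £1,036.80.

£1,036.80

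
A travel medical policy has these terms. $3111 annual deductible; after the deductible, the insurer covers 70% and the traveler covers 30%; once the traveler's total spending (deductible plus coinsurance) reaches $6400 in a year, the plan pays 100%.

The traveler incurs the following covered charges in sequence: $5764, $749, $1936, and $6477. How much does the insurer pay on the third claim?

$1355.20

Bill 1, $5764: $3111 finishes the deductible; $2653 goes to coinsurance; traveler's 30% is $795.90. Traveler owes $3906.90 (running OOP $3906.90). Insurer: $5764 − $3906.90 = $1857.10.
Bill 2, $749: 30% coinsurance on $749 = $224.70. Traveler pays $224.70; OOP now $4131.60. Insurer: $749 − $224.70 = $524.30.
Bill 3, $1936: deductible already satisfied, so traveler's share is 30% × $1936 = $580.80. Cost to traveler: $580.80. OOP to date $4712.40. Insurer: $1936 − $580.80 = $1355.20.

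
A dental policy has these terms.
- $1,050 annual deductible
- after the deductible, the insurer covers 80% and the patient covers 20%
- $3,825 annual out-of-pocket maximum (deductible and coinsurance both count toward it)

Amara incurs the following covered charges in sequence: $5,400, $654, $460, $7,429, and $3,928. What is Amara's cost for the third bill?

$92

Claim 1 — $5,400: $1,050 finishes the deductible; $4,350 goes to coinsurance; 20% of $4,350 = $870. Cost to patient: $1,920. OOP to date $1,920.
Claim 2 — $654: deductible met; 20% of $654 = $130.80. Cost to patient: $130.80. OOP to date $2,050.80.
Claim 3 — $460: deductible already satisfied, so patient's share is 20% × $460 = $92. Patient owes $92 (running OOP $2,142.80).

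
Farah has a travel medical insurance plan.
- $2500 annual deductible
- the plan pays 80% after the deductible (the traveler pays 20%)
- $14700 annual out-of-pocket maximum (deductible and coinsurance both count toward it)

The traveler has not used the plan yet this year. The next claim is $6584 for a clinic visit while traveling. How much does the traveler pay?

The full $2500 deductible is still open; $2500 of this bill applies to it.
After the $2500 deductible portion, $6584 − $2500 = $4084 is subject to coinsurance.
Coinsurance: $4084 × 20% = $816.80.
That puts the traveler's cost at $2500 + $816.80 = $3316.80 before any cap.
Total out-of-pocket so far would be $0 + $3316.80 = $3316.80, below the $14700 cap — no reduction.

$3316.80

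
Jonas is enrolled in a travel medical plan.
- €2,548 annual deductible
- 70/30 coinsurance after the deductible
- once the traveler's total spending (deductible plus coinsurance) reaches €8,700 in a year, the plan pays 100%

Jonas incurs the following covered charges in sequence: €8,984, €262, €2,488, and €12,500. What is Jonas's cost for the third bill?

Claim 1 — €8,984: €2,548 finishes the deductible; €6,436 goes to coinsurance; traveler's 30% is €1,930.80. Cost to traveler: €4,478.80. OOP to date €4,478.80.
Claim 2 — €262: deductible already satisfied, so traveler's share is 30% × €262 = €78.60. Traveler owes €78.60 (running OOP €4,557.40).
Claim 3 — €2,488: 30% coinsurance on €2,488 = €746.40. Traveler owes €746.40 (running OOP €5,303.80).

€746.40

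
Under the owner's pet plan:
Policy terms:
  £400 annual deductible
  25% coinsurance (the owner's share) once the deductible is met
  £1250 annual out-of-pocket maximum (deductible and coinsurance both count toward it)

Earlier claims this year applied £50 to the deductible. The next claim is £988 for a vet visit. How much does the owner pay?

£50 of the £400 deductible is already met, leaving £350.
After the £350 deductible portion, £988 − £350 = £638 is subject to coinsurance.
Coinsurance: £638 × 25% = £159.50.
Owner responsibility before any cap: £350 + £159.50 = £509.50.
Year-to-date out-of-pocket becomes £50 + £509.50 = £559.50, still under the £1250 maximum, so no cap applies.

£509.50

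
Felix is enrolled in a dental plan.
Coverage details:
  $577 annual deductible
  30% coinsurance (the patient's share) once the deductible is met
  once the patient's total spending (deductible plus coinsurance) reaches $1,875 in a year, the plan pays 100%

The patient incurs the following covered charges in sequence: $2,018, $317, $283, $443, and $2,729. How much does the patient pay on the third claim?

$84.90

#1 ($2,018): deductible takes $577, $1,441 remains; 30% of $1,441 = $432.30. Cost to patient: $1,009.30. OOP to date $1,009.30.
#2 ($317): deductible met; 30% of $317 = $95.10. Cost to patient: $95.10. OOP to date $1,104.40.
#3 ($283): 30% coinsurance on $283 = $84.90. Cost to patient: $84.90. OOP to date $1,189.30.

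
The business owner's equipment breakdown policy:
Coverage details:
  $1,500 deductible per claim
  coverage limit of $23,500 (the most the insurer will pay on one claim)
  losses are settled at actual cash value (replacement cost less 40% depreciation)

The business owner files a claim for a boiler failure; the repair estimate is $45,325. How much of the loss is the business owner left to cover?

$21,825

Depreciate 40%: the covered value is $45,325 × 0.6 = $27,195.
Subtract the deductible: $27,195 − $1,500 = $25,695.
The $23,500 per-incident cap binds; insurer pays $23,500.
Out of pocket: $45,325 − $23,500 = $21,825.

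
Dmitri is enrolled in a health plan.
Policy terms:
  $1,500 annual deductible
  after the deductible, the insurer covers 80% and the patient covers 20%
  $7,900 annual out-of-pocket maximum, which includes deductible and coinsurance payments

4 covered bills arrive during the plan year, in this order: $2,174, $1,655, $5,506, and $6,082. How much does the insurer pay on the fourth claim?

$4,865.60

Bill 1, $2,174: deductible takes $1,500, $674 remains; patient's 20% is $134.80. Cost to patient: $1,634.80. OOP to date $1,634.80. Plan pays $2,174 − $1,634.80 = $539.20.
Bill 2, $1,655: deductible already satisfied, so patient's share is 20% × $1,655 = $331. Patient owes $331 (running OOP $1,965.80). Insurer: $1,655 − $331 = $1,324.
Bill 3, $5,506: deductible met; 20% of $5,506 = $1,101.20. Cost to patient: $1,101.20. OOP to date $3,067. Insurer: $5,506 − $1,101.20 = $4,404.80.
Bill 4, $6,082: deductible already satisfied, so patient's share is 20% × $6,082 = $1,216.40. Cost to patient: $1,216.40. OOP to date $4,283.40. Plan pays $6,082 − $1,216.40 = $4,865.60.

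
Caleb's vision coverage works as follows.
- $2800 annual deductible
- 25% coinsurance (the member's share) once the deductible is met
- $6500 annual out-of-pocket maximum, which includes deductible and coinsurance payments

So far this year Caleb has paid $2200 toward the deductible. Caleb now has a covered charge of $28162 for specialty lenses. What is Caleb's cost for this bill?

$4300

Deductible still to meet: $2800 − $2200 = $600.
The remaining $27562 (= $28162 − $600) moves to coinsurance.
Member's 25% share of $27562 is $6890.50.
So the member owes $600 + $6890.50 = $7490.50 before any cap.
That would bring total out-of-pocket to $9690.50, past the $6500 cap. The member is capped at $6500 − $2200 = $4300 on this claim.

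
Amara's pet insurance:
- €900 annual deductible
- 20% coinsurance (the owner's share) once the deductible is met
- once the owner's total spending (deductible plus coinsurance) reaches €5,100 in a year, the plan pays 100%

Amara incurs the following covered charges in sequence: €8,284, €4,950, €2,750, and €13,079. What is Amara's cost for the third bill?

Bill 1, €8,284: €900 finishes the deductible; €7,384 goes to coinsurance; coinsurance €7,384 × 20% = €1,476.80. Cost to owner: €2,376.80. OOP to date €2,376.80.
Bill 2, €4,950: deductible already satisfied, so owner's share is 20% × €4,950 = €990. Owner owes €990 (running OOP €3,366.80).
Bill 3, €2,750: 20% coinsurance on €2,750 = €550. Cost to owner: €550. OOP to date €3,916.80.

€550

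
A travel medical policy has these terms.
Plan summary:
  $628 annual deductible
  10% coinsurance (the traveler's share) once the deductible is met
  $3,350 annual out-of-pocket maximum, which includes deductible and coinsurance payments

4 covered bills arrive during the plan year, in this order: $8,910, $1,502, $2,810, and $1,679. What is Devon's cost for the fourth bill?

$167.90

Bill 1, $8,910: $628 finishes the deductible; $8,282 goes to coinsurance; 10% of $8,282 = $828.20. Traveler pays $1,456.20; OOP now $1,456.20.
Bill 2, $1,502: 10% coinsurance on $1,502 = $150.20. Traveler owes $150.20 (running OOP $1,606.40).
Bill 3, $2,810: deductible already satisfied, so traveler's share is 10% × $2,810 = $281. Traveler pays $281; OOP now $1,887.40.
Bill 4, $1,679: 10% coinsurance on $1,679 = $167.90. Traveler owes $167.90 (running OOP $2,055.30).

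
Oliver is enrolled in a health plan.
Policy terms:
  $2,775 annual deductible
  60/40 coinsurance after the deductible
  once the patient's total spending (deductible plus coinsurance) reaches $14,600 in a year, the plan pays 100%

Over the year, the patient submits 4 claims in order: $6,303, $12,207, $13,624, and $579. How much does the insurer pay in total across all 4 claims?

Claim 1 ($6,303): deductible takes $2,775, $3,528 remains; coinsurance $3,528 × 40% = $1,411.20. Patient owes $4,186.20 (running OOP $4,186.20). Plan pays $6,303 − $4,186.20 = $2,116.80.
Claim 2 ($12,207): deductible met; 40% of $12,207 = $4,882.80. Patient owes $4,882.80 (running OOP $9,069). Plan pays $12,207 − $4,882.80 = $7,324.20.
Claim 3 ($13,624): deductible already satisfied, so patient's share is 40% × $13,624 = $5,449.60. Cost to patient: $5,449.60. OOP to date $14,518.60. Plan pays $13,624 − $5,449.60 = $8,174.40.
Claim 4 ($579): deductible met; 40% of $579 = $231.60. That would push OOP to $14,750.20, over the $14,600 cap, so patient pays $14,600 − $14,518.60 = $81.40. Insurer: $579 − $81.40 = $497.60.
Insurer total = bills − patient's total = $32,713 − $14,600 = $18,113.

$18,113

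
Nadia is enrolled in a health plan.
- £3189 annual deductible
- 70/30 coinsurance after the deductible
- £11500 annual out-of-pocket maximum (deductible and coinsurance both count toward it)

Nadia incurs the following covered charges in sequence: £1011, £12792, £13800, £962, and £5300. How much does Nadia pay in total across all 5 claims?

Claim 1 (£1011): fully absorbed by the deductible. Cost to patient: £1011. OOP to date £1011.
Claim 2 (£12792): £2178 to deductible, leaving £10614; patient's 30% is £3184.20. Cost to patient: £5362.20. OOP to date £6373.20.
Claim 3 (£13800): deductible met; 30% of £13800 = £4140. Patient pays £4140; OOP now £10513.20.
Claim 4 (£962): deductible met; 30% of £962 = £288.60. Patient owes £288.60 (running OOP £10801.80).
Claim 5 (£5300): deductible met; 30% of £5300 = £1590. That would push OOP to £12391.80, over the £11500 cap, so patient pays £11500 − £10801.80 = £698.20.
Total paid by the patient: £1011 + £5362.20 + £4140 + £288.60 + £698.20 = £11500.

£11500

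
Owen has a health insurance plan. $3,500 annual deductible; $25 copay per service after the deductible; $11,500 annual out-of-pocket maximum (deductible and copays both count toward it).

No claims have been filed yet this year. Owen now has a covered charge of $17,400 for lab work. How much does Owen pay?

The full $3,500 deductible is still open; $3,500 of this bill applies to it.
The remaining $13,900 (= $17,400 − $3,500) moves to the copay.
Copay on this service: $25.
So the patient owes $3,500 + $25 = $3,525 before any cap.
Year-to-date out-of-pocket becomes $0 + $3,525 = $3,525, still under the $11,500 maximum, so no cap applies.

$3,525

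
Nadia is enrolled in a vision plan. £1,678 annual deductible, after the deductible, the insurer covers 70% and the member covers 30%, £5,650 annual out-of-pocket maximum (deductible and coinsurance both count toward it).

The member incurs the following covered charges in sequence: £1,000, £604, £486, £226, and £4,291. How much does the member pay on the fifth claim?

#1 (£1,000): fully absorbed by the deductible. Cost to member: £1,000. OOP to date £1,000.
#2 (£604): all of it applies to the deductible. Cost to member: £604. OOP to date £1,604.
#3 (£486): £74 to deductible, leaving £412; 30% of £412 = £123.60. Cost to member: £197.60. OOP to date £1,801.60.
#4 (£226): deductible met; 30% of £226 = £67.80. Member owes £67.80 (running OOP £1,869.40).
#5 (£4,291): 30% coinsurance on £4,291 = £1,287.30. Member owes £1,287.30 (running OOP £3,156.70).

£1,287.30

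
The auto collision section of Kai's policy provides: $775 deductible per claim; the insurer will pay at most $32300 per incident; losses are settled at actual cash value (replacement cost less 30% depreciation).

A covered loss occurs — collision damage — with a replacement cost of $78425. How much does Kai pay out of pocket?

At 30% depreciation, ACV = $78425 − $23527.50 = $54897.50.
After the deductible, $54897.50 − $775 = $54122.50 remains.
The $32300 per-incident cap binds; insurer pays $32300.
Out of pocket: $78425 − $32300 = $46125.

$46125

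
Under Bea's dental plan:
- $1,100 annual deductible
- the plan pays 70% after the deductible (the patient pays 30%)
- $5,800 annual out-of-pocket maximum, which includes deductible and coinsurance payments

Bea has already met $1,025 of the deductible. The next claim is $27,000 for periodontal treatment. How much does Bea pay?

$4,775

Remaining deductible: $1,100 − $1,025 = $75.
The remaining $26,925 (= $27,000 − $75) moves to coinsurance.
Coinsurance: $26,925 × 30% = $8,077.50.
That puts the patient's cost at $75 + $8,077.50 = $8,152.50 before any cap.
Year-to-date out-of-pocket would reach $1,025 + $8,152.50 = $9,177.50, above the $5,800 maximum, so the patient pays only $5,800 − $1,025 = $4,775.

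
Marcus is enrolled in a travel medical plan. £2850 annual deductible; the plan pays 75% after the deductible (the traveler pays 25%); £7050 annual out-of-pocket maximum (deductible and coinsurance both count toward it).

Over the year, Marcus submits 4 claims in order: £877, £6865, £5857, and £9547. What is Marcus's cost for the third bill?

£1464.25

Claim 1 — £877: all of it applies to the deductible. Traveler owes £877 (running OOP £877).
Claim 2 — £6865: £1973 to deductible, leaving £4892; coinsurance £4892 × 25% = £1223. Traveler owes £3196 (running OOP £4073).
Claim 3 — £5857: deductible met; 25% of £5857 = £1464.25. Traveler pays £1464.25; OOP now £5537.25.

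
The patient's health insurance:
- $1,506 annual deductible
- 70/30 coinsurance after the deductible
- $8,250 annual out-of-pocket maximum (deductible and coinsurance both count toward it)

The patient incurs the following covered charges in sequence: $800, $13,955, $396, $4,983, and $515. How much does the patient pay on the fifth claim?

Claim 1 — $800: entire amount goes to the deductible. Patient pays $800; OOP now $800.
Claim 2 — $13,955: $706 finishes the deductible; $13,249 goes to coinsurance; 30% of $13,249 = $3,974.70. Patient owes $4,680.70 (running OOP $5,480.70).
Claim 3 — $396: 30% coinsurance on $396 = $118.80. Patient owes $118.80 (running OOP $5,599.50).
Claim 4 — $4,983: deductible already satisfied, so patient's share is 30% × $4,983 = $1,494.90. Patient pays $1,494.90; OOP now $7,094.40.
Claim 5 — $515: deductible already satisfied, so patient's share is 30% × $515 = $154.50. Patient pays $154.50; OOP now $7,248.90.

$154.50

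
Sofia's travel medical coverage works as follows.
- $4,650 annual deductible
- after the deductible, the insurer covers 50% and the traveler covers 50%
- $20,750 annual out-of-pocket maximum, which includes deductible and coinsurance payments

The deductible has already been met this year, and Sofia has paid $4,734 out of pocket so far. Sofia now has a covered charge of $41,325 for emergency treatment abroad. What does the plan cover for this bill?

$25,309

The deductible is already satisfied, so the full bill goes to coinsurance.
Traveler's 50% share of $41,325 is $20,662.50.
Adding $20,662.50 to the $4,734 already spent would give $25,396.50, which exceeds the $20,750 cap; the traveler pays just $20,750 − $4,734 = $16,016.
The plan picks up $41,325 − $16,016 = $25,309.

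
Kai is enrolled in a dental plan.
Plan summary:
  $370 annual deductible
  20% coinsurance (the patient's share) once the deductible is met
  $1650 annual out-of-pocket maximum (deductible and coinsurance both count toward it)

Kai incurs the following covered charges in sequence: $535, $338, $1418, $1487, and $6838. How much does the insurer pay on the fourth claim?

#1 ($535): $370 to deductible, leaving $165; patient's 20% is $33. Cost to patient: $403. OOP to date $403. Insurer: $535 − $403 = $132.
#2 ($338): 20% coinsurance on $338 = $67.60. Patient owes $67.60 (running OOP $470.60). Insurer: $338 − $67.60 = $270.40.
#3 ($1418): deductible already satisfied, so patient's share is 20% × $1418 = $283.60. Patient pays $283.60; OOP now $754.20. Plan pays $1418 − $283.60 = $1134.40.
#4 ($1487): deductible met; 20% of $1487 = $297.40. Patient owes $297.40 (running OOP $1051.60). Insurer: $1487 − $297.40 = $1189.60.

$1189.60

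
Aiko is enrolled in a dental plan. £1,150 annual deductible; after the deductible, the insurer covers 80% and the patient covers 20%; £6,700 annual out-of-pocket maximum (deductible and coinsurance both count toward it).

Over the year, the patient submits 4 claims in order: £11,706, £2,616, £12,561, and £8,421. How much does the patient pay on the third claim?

Bill 1, £11,706: £1,150 to deductible, leaving £10,556; patient's 20% is £2,111.20. Patient owes £3,261.20 (running OOP £3,261.20).
Bill 2, £2,616: deductible met; 20% of £2,616 = £523.20. Cost to patient: £523.20. OOP to date £3,784.40.
Bill 3, £12,561: deductible met; 20% of £12,561 = £2,512.20. Patient pays £2,512.20; OOP now £6,296.60.

£2,512.20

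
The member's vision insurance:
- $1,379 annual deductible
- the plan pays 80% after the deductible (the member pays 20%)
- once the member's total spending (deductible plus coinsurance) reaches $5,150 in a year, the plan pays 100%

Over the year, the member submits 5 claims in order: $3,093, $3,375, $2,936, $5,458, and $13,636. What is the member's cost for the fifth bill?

Claim 1 — $3,093: $1,379 to deductible, leaving $1,714; coinsurance $1,714 × 20% = $342.80. Member owes $1,721.80 (running OOP $1,721.80).
Claim 2 — $3,375: deductible already satisfied, so member's share is 20% × $3,375 = $675. Member pays $675; OOP now $2,396.80.
Claim 3 — $2,936: deductible met; 20% of $2,936 = $587.20. Member owes $587.20 (running OOP $2,984).
Claim 4 — $5,458: 20% coinsurance on $5,458 = $1,091.60. Member owes $1,091.60 (running OOP $4,075.60).
Claim 5 — $13,636: deductible already satisfied, so member's share is 20% × $13,636 = $2,727.20. Adding that to $4,075.60 gives $6,802.80, past the $5,150 cap; member pays only $5,150 − $4,075.60 = $1,074.40.

$1,074.40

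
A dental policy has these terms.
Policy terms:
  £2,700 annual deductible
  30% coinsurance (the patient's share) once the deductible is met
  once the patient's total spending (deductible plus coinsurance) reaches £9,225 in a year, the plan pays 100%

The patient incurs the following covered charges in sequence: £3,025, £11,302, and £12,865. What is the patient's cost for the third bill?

£3,036.90

Claim 1 (£3,025): £2,700 finishes the deductible; £325 goes to coinsurance; patient's 30% is £97.50. Patient owes £2,797.50 (running OOP £2,797.50).
Claim 2 (£11,302): deductible already satisfied, so patient's share is 30% × £11,302 = £3,390.60. Patient pays £3,390.60; OOP now £6,188.10.
Claim 3 (£12,865): deductible met; 30% of £12,865 = £3,859.50. OOP would hit £10,047.60 > £9,225, so the cap limits the patient to £9,225 − £6,188.10 = £3,036.90.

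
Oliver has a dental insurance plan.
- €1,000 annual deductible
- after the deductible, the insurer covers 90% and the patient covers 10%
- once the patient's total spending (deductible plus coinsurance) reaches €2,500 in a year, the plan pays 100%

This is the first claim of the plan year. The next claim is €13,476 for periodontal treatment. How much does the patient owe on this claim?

Deductible not yet touched, so the first €1,000 of the bill goes to the deductible.
The remaining €12,476 (= €13,476 − €1,000) moves to coinsurance.
10% of €12,476 = €1,247.60 falls to the patient.
So the patient owes €1,000 + €1,247.60 = €2,247.60 before any cap.
Total out-of-pocket so far would be €0 + €2,247.60 = €2,247.60, below the €2,500 cap — no reduction.

€2,247.60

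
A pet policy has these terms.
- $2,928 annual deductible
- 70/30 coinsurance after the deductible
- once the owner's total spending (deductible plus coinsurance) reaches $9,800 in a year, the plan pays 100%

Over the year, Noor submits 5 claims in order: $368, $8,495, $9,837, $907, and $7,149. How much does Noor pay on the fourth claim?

Claim 1 — $368: fully absorbed by the deductible. Owner pays $368; OOP now $368.
Claim 2 — $8,495: deductible takes $2,560, $5,935 remains; owner's 30% is $1,780.50. Owner owes $4,340.50 (running OOP $4,708.50).
Claim 3 — $9,837: deductible already satisfied, so owner's share is 30% × $9,837 = $2,951.10. Owner owes $2,951.10 (running OOP $7,659.60).
Claim 4 — $907: deductible met; 30% of $907 = $272.10. Owner pays $272.10; OOP now $7,931.70.

$272.10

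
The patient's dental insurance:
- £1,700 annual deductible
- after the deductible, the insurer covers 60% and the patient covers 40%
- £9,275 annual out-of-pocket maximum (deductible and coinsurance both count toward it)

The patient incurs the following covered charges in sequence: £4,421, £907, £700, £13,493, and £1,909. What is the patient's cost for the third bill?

#1 (£4,421): deductible takes £1,700, £2,721 remains; coinsurance £2,721 × 40% = £1,088.40. Patient pays £2,788.40; OOP now £2,788.40.
#2 (£907): deductible already satisfied, so patient's share is 40% × £907 = £362.80. Patient pays £362.80; OOP now £3,151.20.
#3 (£700): 40% coinsurance on £700 = £280. Cost to patient: £280. OOP to date £3,431.20.

£280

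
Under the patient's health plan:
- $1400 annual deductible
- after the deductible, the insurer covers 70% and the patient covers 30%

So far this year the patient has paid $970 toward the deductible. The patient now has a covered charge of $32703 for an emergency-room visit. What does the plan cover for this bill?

$22591.10

Remaining deductible: $1400 − $970 = $430.
That leaves $32703 − $430 = $32273 for coinsurance.
30% of $32273 = $9681.90 falls to the patient.
Patient responsibility: $430 + $9681.90 = $10111.90.
Insurer pays the balance: $32703 − $10111.90 = $22591.10.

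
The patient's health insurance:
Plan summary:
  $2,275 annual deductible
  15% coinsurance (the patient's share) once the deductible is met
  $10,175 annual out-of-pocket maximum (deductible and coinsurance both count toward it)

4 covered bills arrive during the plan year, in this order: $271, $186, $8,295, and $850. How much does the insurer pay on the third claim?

#1 ($271): fully absorbed by the deductible. Patient owes $271 (running OOP $271). Plan pays $271 − $271 = $0.
#2 ($186): fully absorbed by the deductible. Patient owes $186 (running OOP $457). Insurer: $186 − $186 = $0.
#3 ($8,295): $1,818 finishes the deductible; $6,477 goes to coinsurance; patient's 15% is $971.55. Patient pays $2,789.55; OOP now $3,246.55. Plan pays $8,295 − $2,789.55 = $5,505.45.

$5,505.45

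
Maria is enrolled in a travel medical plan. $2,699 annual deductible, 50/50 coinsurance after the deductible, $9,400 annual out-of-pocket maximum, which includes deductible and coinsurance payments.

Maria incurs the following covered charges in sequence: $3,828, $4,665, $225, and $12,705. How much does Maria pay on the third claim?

$112.50

Claim 1 — $3,828: $2,699 finishes the deductible; $1,129 goes to coinsurance; traveler's 50% is $564.50. Cost to traveler: $3,263.50. OOP to date $3,263.50.
Claim 2 — $4,665: deductible already satisfied, so traveler's share is 50% × $4,665 = $2,332.50. Traveler owes $2,332.50 (running OOP $5,596).
Claim 3 — $225: deductible met; 50% of $225 = $112.50. Cost to traveler: $112.50. OOP to date $5,708.50.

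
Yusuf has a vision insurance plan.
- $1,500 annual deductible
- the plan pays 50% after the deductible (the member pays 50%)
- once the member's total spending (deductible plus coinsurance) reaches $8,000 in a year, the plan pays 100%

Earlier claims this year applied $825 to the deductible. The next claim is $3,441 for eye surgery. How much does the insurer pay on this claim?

$1,383

Deductible still to meet: $1,500 − $825 = $675.
After the $675 deductible portion, $3,441 − $675 = $2,766 is subject to coinsurance.
50% of $2,766 = $1,383 falls to the member.
Member responsibility before any cap: $675 + $1,383 = $2,058.
Year-to-date out-of-pocket becomes $825 + $2,058 = $2,883, still under the $8,000 maximum, so no cap applies.
Insurer pays the balance: $3,441 − $2,058 = $1,383.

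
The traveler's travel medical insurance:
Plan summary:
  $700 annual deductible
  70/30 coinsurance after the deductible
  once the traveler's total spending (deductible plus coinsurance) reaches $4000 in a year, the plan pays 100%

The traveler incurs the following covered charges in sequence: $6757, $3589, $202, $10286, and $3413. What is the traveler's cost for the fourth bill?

$345.60

Claim 1 ($6757): $700 to deductible, leaving $6057; coinsurance $6057 × 30% = $1817.10. Traveler pays $2517.10; OOP now $2517.10.
Claim 2 ($3589): deductible already satisfied, so traveler's share is 30% × $3589 = $1076.70. Traveler owes $1076.70 (running OOP $3593.80).
Claim 3 ($202): deductible already satisfied, so traveler's share is 30% × $202 = $60.60. Cost to traveler: $60.60. OOP to date $3654.40.
Claim 4 ($10286): 30% coinsurance on $10286 = $3085.80. OOP would hit $6740.20 > $4000, so the cap limits the traveler to $4000 − $3654.40 = $345.60.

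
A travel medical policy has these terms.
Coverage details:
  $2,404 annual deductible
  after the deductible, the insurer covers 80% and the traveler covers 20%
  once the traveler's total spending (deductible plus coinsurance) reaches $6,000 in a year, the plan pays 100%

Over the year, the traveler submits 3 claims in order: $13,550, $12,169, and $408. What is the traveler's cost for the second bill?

Bill 1, $13,550: $2,404 to deductible, leaving $11,146; traveler's 20% is $2,229.20. Traveler owes $4,633.20 (running OOP $4,633.20).
Bill 2, $12,169: deductible already satisfied, so traveler's share is 20% × $12,169 = $2,433.80. OOP would hit $7,067 > $6,000, so the cap limits the traveler to $6,000 − $4,633.20 = $1,366.80.

$1,366.80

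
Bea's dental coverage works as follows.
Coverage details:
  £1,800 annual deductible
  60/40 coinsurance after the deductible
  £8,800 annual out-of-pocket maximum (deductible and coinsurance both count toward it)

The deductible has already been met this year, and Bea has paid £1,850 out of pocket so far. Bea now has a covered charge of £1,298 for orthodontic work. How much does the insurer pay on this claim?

The deductible is already satisfied, so the full bill goes to coinsurance.
Coinsurance: £1,298 × 40% = £519.20.
Total out-of-pocket so far would be £1,850 + £519.20 = £2,369.20, below the £8,800 cap — no reduction.
The plan picks up £1,298 − £519.20 = £778.80.

£778.80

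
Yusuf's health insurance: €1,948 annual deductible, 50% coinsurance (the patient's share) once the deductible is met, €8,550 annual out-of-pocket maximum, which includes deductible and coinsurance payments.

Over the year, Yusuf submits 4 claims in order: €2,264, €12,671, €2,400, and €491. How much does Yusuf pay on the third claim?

Claim 1 — €2,264: €1,948 to deductible, leaving €316; patient's 50% is €158. Patient owes €2,106 (running OOP €2,106).
Claim 2 — €12,671: deductible already satisfied, so patient's share is 50% × €12,671 = €6,335.50. Patient pays €6,335.50; OOP now €8,441.50.
Claim 3 — €2,400: deductible met; 50% of €2,400 = €1,200. That would push OOP to €9,641.50, over the €8,550 cap, so patient pays €8,550 − €8,441.50 = €108.50.

€108.50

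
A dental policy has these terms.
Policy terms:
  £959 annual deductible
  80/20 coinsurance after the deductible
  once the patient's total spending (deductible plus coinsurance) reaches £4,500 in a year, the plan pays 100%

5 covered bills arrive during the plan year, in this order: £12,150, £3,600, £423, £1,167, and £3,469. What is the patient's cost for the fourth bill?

£233.40

Claim 1 — £12,150: £959 finishes the deductible; £11,191 goes to coinsurance; 20% of £11,191 = £2,238.20. Cost to patient: £3,197.20. OOP to date £3,197.20.
Claim 2 — £3,600: deductible met; 20% of £3,600 = £720. Patient owes £720 (running OOP £3,917.20).
Claim 3 — £423: deductible already satisfied, so patient's share is 20% × £423 = £84.60. Patient pays £84.60; OOP now £4,001.80.
Claim 4 — £1,167: 20% coinsurance on £1,167 = £233.40. Patient owes £233.40 (running OOP £4,235.20).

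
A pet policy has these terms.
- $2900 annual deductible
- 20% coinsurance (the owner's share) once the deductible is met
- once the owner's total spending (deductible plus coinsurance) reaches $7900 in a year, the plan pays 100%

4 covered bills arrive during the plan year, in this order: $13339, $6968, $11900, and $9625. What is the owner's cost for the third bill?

$1518.60

#1 ($13339): deductible takes $2900, $10439 remains; 20% of $10439 = $2087.80. Cost to owner: $4987.80. OOP to date $4987.80.
#2 ($6968): deductible already satisfied, so owner's share is 20% × $6968 = $1393.60. Owner owes $1393.60 (running OOP $6381.40).
#3 ($11900): deductible met; 20% of $11900 = $2380. Adding that to $6381.40 gives $8761.40, past the $7900 cap; owner pays only $7900 − $6381.40 = $1518.60.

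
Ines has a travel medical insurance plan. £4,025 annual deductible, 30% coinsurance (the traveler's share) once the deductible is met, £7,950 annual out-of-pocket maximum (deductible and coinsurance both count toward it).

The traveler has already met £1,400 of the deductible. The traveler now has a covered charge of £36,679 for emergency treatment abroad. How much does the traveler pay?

Deductible still to meet: £4,025 − £1,400 = £2,625.
The remaining £34,054 (= £36,679 − £2,625) moves to coinsurance.
Traveler's 30% share of £34,054 is £10,216.20.
Traveler responsibility before any cap: £2,625 + £10,216.20 = £12,841.20.
Adding £12,841.20 to the £1,400 already spent would give £14,241.20, which exceeds the £7,950 cap; the traveler pays just £7,950 − £1,400 = £6,550.

£6,550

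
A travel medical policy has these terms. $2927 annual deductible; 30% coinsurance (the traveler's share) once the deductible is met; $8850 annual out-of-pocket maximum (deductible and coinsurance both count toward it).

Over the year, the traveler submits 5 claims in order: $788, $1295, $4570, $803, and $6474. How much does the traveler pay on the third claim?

$1961.80

#1 ($788): all of it applies to the deductible. Cost to traveler: $788. OOP to date $788.
#2 ($1295): entire amount goes to the deductible. Traveler pays $1295; OOP now $2083.
#3 ($4570): deductible takes $844, $3726 remains; 30% of $3726 = $1117.80. Cost to traveler: $1961.80. OOP to date $4044.80.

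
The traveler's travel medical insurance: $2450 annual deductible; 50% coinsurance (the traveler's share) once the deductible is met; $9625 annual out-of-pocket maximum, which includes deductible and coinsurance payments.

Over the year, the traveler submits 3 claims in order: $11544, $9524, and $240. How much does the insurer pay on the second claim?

$6896

Claim 1 — $11544: deductible takes $2450, $9094 remains; traveler's 50% is $4547. Traveler pays $6997; OOP now $6997. Plan pays $11544 − $6997 = $4547.
Claim 2 — $9524: 50% coinsurance on $9524 = $4762. OOP would hit $11759 > $9625, so the cap limits the traveler to $9625 − $6997 = $2628. Insurer: $9524 − $2628 = $6896.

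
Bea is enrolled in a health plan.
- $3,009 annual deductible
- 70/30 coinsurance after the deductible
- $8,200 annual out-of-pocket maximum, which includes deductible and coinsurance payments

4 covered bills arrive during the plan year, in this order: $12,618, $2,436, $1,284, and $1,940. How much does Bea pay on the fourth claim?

Claim 1 — $12,618: $3,009 finishes the deductible; $9,609 goes to coinsurance; 30% of $9,609 = $2,882.70. Patient pays $5,891.70; OOP now $5,891.70.
Claim 2 — $2,436: deductible already satisfied, so patient's share is 30% × $2,436 = $730.80. Cost to patient: $730.80. OOP to date $6,622.50.
Claim 3 — $1,284: deductible already satisfied, so patient's share is 30% × $1,284 = $385.20. Patient pays $385.20; OOP now $7,007.70.
Claim 4 — $1,940: deductible already satisfied, so patient's share is 30% × $1,940 = $582. Cost to patient: $582. OOP to date $7,589.70.

$582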